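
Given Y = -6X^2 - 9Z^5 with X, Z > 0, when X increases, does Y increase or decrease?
Y decreases

Taking the partial derivative:
∂Y/∂X = -12X

∂Y/∂X = -12X < 0 (assuming positive values)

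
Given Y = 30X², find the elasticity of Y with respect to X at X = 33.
Elasticity = 2

Elasticity = (dY/dX) · (X/Y)

dY/dX = 60·X
At X = 33: dY/dX = 1980, Y = 32670

Elasticity = 1980 · (33 / 32670) = 2

Interpretation: for a small percentage change in X, the percentage change in Y is approximately 2.00 times as large.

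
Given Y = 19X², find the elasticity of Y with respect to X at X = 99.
Elasticity = 2

Elasticity = (dY/dX) · (X/Y)

dY/dX = 38·X
At X = 99: dY/dX = 3762, Y = 186219

Elasticity = 3762 · (99 / 186219) = 2

Interpretation: for a small percentage change in X, the percentage change in Y is approximately 2.00 times as large.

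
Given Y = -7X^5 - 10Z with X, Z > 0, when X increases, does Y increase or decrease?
Y decreases

Taking the partial derivative:
∂Y/∂X = -35X^4

∂Y/∂X = -35X^4 < 0 (assuming positive values)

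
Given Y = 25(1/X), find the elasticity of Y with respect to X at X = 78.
Elasticity = -1

Elasticity = (dY/dX) · (X/Y)

dY/dX = -25/X²
At X = 78: dY/dX = -25/6084, Y = 25/78

Elasticity = (-25/6084) · (78 / (25/78)) = -1

Interpretation: for a small percentage change in X, the percentage change in Y is approximately -1.00 times as large.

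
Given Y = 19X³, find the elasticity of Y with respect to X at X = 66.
Elasticity = 3

Elasticity = (dY/dX) · (X/Y)

dY/dX = 57·X²
At X = 66: dY/dX = 248292, Y = 5462424

Elasticity = 248292 · (66 / 5462424) = 3

Interpretation: for a small percentage change in X, the percentage change in Y is approximately 3.00 times as large.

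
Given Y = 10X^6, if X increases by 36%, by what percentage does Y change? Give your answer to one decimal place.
532.8%

For Y = 10X^6:
If X → X(1 + 0.36)
Then Y → Y · (1 + 0.36)^6
     ≈ Y · 6.3275

Percentage change = ((1 + 0.36)^6 − 1) × 100% ≈ 532.8%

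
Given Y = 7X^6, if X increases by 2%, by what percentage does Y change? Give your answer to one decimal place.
12.6%

For Y = 7X^6:
If X → X(1 + 0.02)
Then Y → Y · (1 + 0.02)^6
     ≈ Y · 1.1262

Percentage change = ((1 + 0.02)^6 − 1) × 100% ≈ 12.6%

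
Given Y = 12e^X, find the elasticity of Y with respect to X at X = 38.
Elasticity = 38

Elasticity = (dY/dX) · (X/Y)

dY/dX = 12·e^X
At X = 38: dY/dX = 12·e^38, Y = 12·e^38

Elasticity = (12·e^38) · (38 / (12·e^38)) = 38

Interpretation: for a small percentage change in X, the percentage change in Y is approximately 38.00 times as large.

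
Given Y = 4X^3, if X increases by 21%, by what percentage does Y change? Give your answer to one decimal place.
77.2%

For Y = 4X^3:
If X → X(1 + 0.21)
Then Y → Y · (1 + 0.21)^3
     ≈ Y · 1.7716

Percentage change = ((1 + 0.21)^3 − 1) × 100% ≈ 77.2%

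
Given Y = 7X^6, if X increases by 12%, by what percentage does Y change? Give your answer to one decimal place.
97.4%

For Y = 7X^6:
If X → X(1 + 0.12)
Then Y → Y · (1 + 0.12)^6
     ≈ Y · 1.9738

Percentage change = ((1 + 0.12)^6 − 1) × 100% ≈ 97.4%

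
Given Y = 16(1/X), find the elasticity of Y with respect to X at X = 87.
Elasticity = -1

Elasticity = (dY/dX) · (X/Y)

dY/dX = -16/X²
At X = 87: dY/dX = -16/7569, Y = 16/87

Elasticity = (-16/7569) · (87 / (16/87)) = -1

Interpretation: for a small percentage change in X, the percentage change in Y is approximately -1.00 times as large.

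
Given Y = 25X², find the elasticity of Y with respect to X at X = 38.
Elasticity = 2

Elasticity = (dY/dX) · (X/Y)

dY/dX = 50·X
At X = 38: dY/dX = 1900, Y = 36100

Elasticity = 1900 · (38 / 36100) = 2

Interpretation: for a small percentage change in X, the percentage change in Y is approximately 2.00 times as large.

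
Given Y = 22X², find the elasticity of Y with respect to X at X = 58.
Elasticity = 2

Elasticity = (dY/dX) · (X/Y)

dY/dX = 44·X
At X = 58: dY/dX = 2552, Y = 74008

Elasticity = 2552 · (58 / 74008) = 2

Interpretation: for a small percentage change in X, the percentage change in Y is approximately 2.00 times as large.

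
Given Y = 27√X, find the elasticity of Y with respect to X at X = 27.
Elasticity = 1/2

Elasticity = (dY/dX) · (X/Y)

dY/dX = 27/(2·√X)
At X = 27: dY/dX = 3·√3/2, Y = 81·√3

Elasticity = (3·√3/2) · (27 / (81·√3)) = 1/2

Interpretation: for a small percentage change in X, the percentage change in Y is approximately 0.50 times as large.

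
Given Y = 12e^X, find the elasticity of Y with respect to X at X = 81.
Elasticity = 81

Elasticity = (dY/dX) · (X/Y)

dY/dX = 12·e^X
At X = 81: dY/dX = 12·e^81, Y = 12·e^81

Elasticity = (12·e^81) · (81 / (12·e^81)) = 81

Interpretation: for a small percentage change in X, the percentage change in Y is approximately 81.00 times as large.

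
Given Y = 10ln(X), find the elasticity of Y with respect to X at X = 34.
Elasticity = 1/ln(34) ≈ 0.2836

Elasticity = (dY/dX) · (X/Y)

dY/dX = 10/X
At X = 34: dY/dX = 5/17, Y = 10·ln(34)

Elasticity = (5/17) · (34 / (10·ln(34))) = 1/ln(34) ≈ 0.2836

Interpretation: for a small percentage change in X, the percentage change in Y is approximately 0.28 times as large.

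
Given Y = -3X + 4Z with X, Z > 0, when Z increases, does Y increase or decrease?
Y increases

Taking the partial derivative:
∂Y/∂Z = 4

∂Y/∂Z = 4 > 0 (assuming positive values)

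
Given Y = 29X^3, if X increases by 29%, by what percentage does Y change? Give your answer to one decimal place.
114.7%

For Y = 29X^3:
If X → X(1 + 0.29)
Then Y → Y · (1 + 0.29)^3
     ≈ Y · 2.1467

Percentage change = ((1 + 0.29)^3 − 1) × 100% ≈ 114.7%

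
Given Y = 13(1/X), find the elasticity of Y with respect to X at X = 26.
Elasticity = -1

Elasticity = (dY/dX) · (X/Y)

dY/dX = -13/X²
At X = 26: dY/dX = -1/52, Y = 1/2

Elasticity = (-1/52) · (26 / (1/2)) = -1

Interpretation: for a small percentage change in X, the percentage change in Y is approximately -1.00 times as large.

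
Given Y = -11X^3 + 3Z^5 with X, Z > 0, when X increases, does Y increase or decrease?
Y decreases

Taking the partial derivative:
∂Y/∂X = -33X^2

∂Y/∂X = -33X^2 < 0 (assuming positive values)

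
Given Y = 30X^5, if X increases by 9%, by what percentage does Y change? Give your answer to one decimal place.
53.9%

For Y = 30X^5:
If X → X(1 + 0.09)
Then Y → Y · (1 + 0.09)^5
     ≈ Y · 1.5386

Percentage change = ((1 + 0.09)^5 − 1) × 100% ≈ 53.9%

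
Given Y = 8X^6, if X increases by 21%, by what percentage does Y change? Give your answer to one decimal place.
213.8%

For Y = 8X^6:
If X → X(1 + 0.21)
Then Y → Y · (1 + 0.21)^6
     ≈ Y · 3.1384

Percentage change = ((1 + 0.21)^6 − 1) × 100% ≈ 213.8%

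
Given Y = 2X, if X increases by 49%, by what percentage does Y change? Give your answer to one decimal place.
49.0%

For Y = 2X:
If X → X(1 + 0.49)
Then Y → Y · (1 + 0.49)^1
     = Y · 1.4900

Percentage change = ((1 + 0.49)^1 − 1) × 100% = 49.0%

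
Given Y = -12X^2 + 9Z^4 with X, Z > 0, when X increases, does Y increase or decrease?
Y decreases

Taking the partial derivative:
∂Y/∂X = -24X

∂Y/∂X = -24X < 0 (assuming positive values)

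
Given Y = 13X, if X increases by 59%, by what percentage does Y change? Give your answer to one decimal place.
59.0%

For Y = 13X:
If X → X(1 + 0.59)
Then Y → Y · (1 + 0.59)^1
     = Y · 1.5900

Percentage change = ((1 + 0.59)^1 − 1) × 100% = 59.0%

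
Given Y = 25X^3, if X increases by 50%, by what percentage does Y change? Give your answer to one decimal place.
237.5%

For Y = 25X^3:
If X → X(1 + 0.5)
Then Y → Y · (1 + 0.5)^3
     = Y · 3.3750

Percentage change = ((1 + 0.5)^3 − 1) × 100% = 237.5%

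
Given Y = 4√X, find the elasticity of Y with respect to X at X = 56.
Elasticity = 1/2

Elasticity = (dY/dX) · (X/Y)

dY/dX = 2/√X
At X = 56: dY/dX = √14/14, Y = 8·√14

Elasticity = (√14/14) · (56 / (8·√14)) = 1/2

Interpretation: for a small percentage change in X, the percentage change in Y is approximately 0.50 times as large.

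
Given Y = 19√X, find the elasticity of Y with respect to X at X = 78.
Elasticity = 1/2

Elasticity = (dY/dX) · (X/Y)

dY/dX = 19/(2·√X)
At X = 78: dY/dX = 19·√78/156, Y = 19·√78

Elasticity = (19·√78/156) · (78 / (19·√78)) = 1/2

Interpretation: for a small percentage change in X, the percentage change in Y is approximately 0.50 times as large.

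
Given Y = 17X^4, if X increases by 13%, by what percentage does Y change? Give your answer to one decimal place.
63.0%

For Y = 17X^4:
If X → X(1 + 0.13)
Then Y → Y · (1 + 0.13)^4
     ≈ Y · 1.6305

Percentage change = ((1 + 0.13)^4 − 1) × 100% ≈ 63.0%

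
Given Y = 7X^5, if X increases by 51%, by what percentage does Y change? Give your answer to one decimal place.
685.0%

For Y = 7X^5:
If X → X(1 + 0.51)
Then Y → Y · (1 + 0.51)^5
     ≈ Y · 7.8503

Percentage change = ((1 + 0.51)^5 − 1) × 100% ≈ 685.0%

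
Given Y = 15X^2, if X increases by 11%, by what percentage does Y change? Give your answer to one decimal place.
23.2%

For Y = 15X^2:
If X → X(1 + 0.11)
Then Y → Y · (1 + 0.11)^2
     = Y · 1.2321

Percentage change = ((1 + 0.11)^2 − 1) × 100% ≈ 23.2%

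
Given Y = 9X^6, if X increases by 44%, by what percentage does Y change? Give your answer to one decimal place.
791.6%

For Y = 9X^6:
If X → X(1 + 0.44)
Then Y → Y · (1 + 0.44)^6
     ≈ Y · 8.9161

Percentage change = ((1 + 0.44)^6 − 1) × 100% ≈ 791.6%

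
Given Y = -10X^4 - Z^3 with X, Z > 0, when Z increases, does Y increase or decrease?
Y decreases

Taking the partial derivative:
∂Y/∂Z = -3Z^2

∂Y/∂Z = -3Z^2 < 0 (assuming positive values)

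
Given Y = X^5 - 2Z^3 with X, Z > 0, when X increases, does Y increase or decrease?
Y increases

Taking the partial derivative:
∂Y/∂X = 5X^4

∂Y/∂X = 5X^4 > 0 (assuming positive values)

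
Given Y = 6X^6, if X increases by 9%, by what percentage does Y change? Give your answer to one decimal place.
67.7%

For Y = 6X^6:
If X → X(1 + 0.09)
Then Y → Y · (1 + 0.09)^6
     ≈ Y · 1.6771

Percentage change = ((1 + 0.09)^6 − 1) × 100% ≈ 67.7%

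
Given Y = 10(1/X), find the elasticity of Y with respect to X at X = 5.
Elasticity = -1

Elasticity = (dY/dX) · (X/Y)

dY/dX = -10/X²
At X = 5: dY/dX = -2/5, Y = 2

Elasticity = (-2/5) · (5 / 2) = -1

Interpretation: for a small percentage change in X, the percentage change in Y is approximately -1.00 times as large.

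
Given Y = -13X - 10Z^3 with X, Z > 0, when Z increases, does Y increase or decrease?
Y decreases

Taking the partial derivative:
∂Y/∂Z = -30Z^2

∂Y/∂Z = -30Z^2 < 0 (assuming positive values)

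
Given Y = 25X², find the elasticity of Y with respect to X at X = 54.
Elasticity = 2

Elasticity = (dY/dX) · (X/Y)

dY/dX = 50·X
At X = 54: dY/dX = 2700, Y = 72900

Elasticity = 2700 · (54 / 72900) = 2

Interpretation: for a small percentage change in X, the percentage change in Y is approximately 2.00 times as large.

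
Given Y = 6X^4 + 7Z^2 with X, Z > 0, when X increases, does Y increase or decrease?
Y increases

Taking the partial derivative:
∂Y/∂X = 24X^3

∂Y/∂X = 24X^3 > 0 (assuming positive values)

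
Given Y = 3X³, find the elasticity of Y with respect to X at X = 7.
Elasticity = 3

Elasticity = (dY/dX) · (X/Y)

dY/dX = 9·X²
At X = 7: dY/dX = 441, Y = 1029

Elasticity = 441 · (7 / 1029) = 3

Interpretation: for a small percentage change in X, the percentage change in Y is approximately 3.00 times as large.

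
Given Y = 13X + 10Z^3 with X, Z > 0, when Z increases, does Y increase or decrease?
Y increases

Taking the partial derivative:
∂Y/∂Z = 30Z^2

∂Y/∂Z = 30Z^2 > 0 (assuming positive values)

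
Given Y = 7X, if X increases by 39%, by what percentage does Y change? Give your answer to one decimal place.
39.0%

For Y = 7X:
If X → X(1 + 0.39)
Then Y → Y · (1 + 0.39)^1
     = Y · 1.3900

Percentage change = ((1 + 0.39)^1 − 1) × 100% = 39.0%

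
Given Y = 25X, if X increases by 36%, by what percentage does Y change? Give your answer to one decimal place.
36.0%

For Y = 25X:
If X → X(1 + 0.36)
Then Y → Y · (1 + 0.36)^1
     = Y · 1.3600

Percentage change = ((1 + 0.36)^1 − 1) × 100% = 36.0%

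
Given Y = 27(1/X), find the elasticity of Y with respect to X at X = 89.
Elasticity = -1

Elasticity = (dY/dX) · (X/Y)

dY/dX = -27/X²
At X = 89: dY/dX = -27/7921, Y = 27/89

Elasticity = (-27/7921) · (89 / (27/89)) = -1

Interpretation: for a small percentage change in X, the percentage change in Y is approximately -1.00 times as large.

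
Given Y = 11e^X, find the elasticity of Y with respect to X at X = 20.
Elasticity = 20

Elasticity = (dY/dX) · (X/Y)

dY/dX = 11·e^X
At X = 20: dY/dX = 11·e^20, Y = 11·e^20

Elasticity = (11·e^20) · (20 / (11·e^20)) = 20

Interpretation: for a small percentage change in X, the percentage change in Y is approximately 20.00 times as large.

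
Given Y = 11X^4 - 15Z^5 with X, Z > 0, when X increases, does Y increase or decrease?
Y increases

Taking the partial derivative:
∂Y/∂X = 44X^3

∂Y/∂X = 44X^3 > 0 (assuming positive values)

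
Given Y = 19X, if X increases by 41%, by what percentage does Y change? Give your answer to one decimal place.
41.0%

For Y = 19X:
If X → X(1 + 0.41)
Then Y → Y · (1 + 0.41)^1
     = Y · 1.4100

Percentage change = ((1 + 0.41)^1 − 1) × 100% = 41.0%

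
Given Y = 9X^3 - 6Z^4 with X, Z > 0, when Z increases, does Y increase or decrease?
Y decreases

Taking the partial derivative:
∂Y/∂Z = -24Z^3

∂Y/∂Z = -24Z^3 < 0 (assuming positive values)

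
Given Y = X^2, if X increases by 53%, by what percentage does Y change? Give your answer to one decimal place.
134.1%

For Y = X^2:
If X → X(1 + 0.53)
Then Y → Y · (1 + 0.53)^2
     = Y · 2.3409

Percentage change = ((1 + 0.53)^2 − 1) × 100% ≈ 134.1%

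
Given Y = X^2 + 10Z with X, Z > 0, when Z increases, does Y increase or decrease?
Y increases

Taking the partial derivative:
∂Y/∂Z = 10

∂Y/∂Z = 10 > 0 (assuming positive values)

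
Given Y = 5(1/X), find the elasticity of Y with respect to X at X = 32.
Elasticity = -1

Elasticity = (dY/dX) · (X/Y)

dY/dX = -5/X²
At X = 32: dY/dX = -5/1024, Y = 5/32

Elasticity = (-5/1024) · (32 / (5/32)) = -1

Interpretation: for a small percentage change in X, the percentage change in Y is approximately -1.00 times as large.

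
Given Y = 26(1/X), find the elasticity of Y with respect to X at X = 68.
Elasticity = -1

Elasticity = (dY/dX) · (X/Y)

dY/dX = -26/X²
At X = 68: dY/dX = -13/2312, Y = 13/34

Elasticity = (-13/2312) · (68 / (13/34)) = -1

Interpretation: for a small percentage change in X, the percentage change in Y is approximately -1.00 times as large.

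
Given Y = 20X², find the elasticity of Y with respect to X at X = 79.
Elasticity = 2

Elasticity = (dY/dX) · (X/Y)

dY/dX = 40·X
At X = 79: dY/dX = 3160, Y = 124820

Elasticity = 3160 · (79 / 124820) = 2

Interpretation: for a small percentage change in X, the percentage change in Y is approximately 2.00 times as large.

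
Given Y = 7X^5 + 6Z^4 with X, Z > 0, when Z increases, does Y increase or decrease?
Y increases

Taking the partial derivative:
∂Y/∂Z = 24Z^3

∂Y/∂Z = 24Z^3 > 0 (assuming positive values)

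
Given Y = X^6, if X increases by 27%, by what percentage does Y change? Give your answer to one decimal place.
319.6%

For Y = X^6:
If X → X(1 + 0.27)
Then Y → Y · (1 + 0.27)^6
     ≈ Y · 4.1959

Percentage change = ((1 + 0.27)^6 − 1) × 100% ≈ 319.6%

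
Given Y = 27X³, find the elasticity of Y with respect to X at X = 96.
Elasticity = 3

Elasticity = (dY/dX) · (X/Y)

dY/dX = 81·X²
At X = 96: dY/dX = 746496, Y = 23887872

Elasticity = 746496 · (96 / 23887872) = 3

Interpretation: for a small percentage change in X, the percentage change in Y is approximately 3.00 times as large.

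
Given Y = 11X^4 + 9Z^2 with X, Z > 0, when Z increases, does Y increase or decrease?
Y increases

Taking the partial derivative:
∂Y/∂Z = 18Z

∂Y/∂Z = 18Z > 0 (assuming positive values)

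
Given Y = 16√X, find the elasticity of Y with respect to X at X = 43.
Elasticity = 1/2

Elasticity = (dY/dX) · (X/Y)

dY/dX = 8/√X
At X = 43: dY/dX = 8·√43/43, Y = 16·√43

Elasticity = (8·√43/43) · (43 / (16·√43)) = 1/2

Interpretation: for a small percentage change in X, the percentage change in Y is approximately 0.50 times as large.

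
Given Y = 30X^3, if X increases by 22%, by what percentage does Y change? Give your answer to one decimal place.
81.6%

For Y = 30X^3:
If X → X(1 + 0.22)
Then Y → Y · (1 + 0.22)^3
     ≈ Y · 1.8158

Percentage change = ((1 + 0.22)^3 − 1) × 100% ≈ 81.6%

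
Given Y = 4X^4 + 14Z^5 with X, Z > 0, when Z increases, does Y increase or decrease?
Y increases

Taking the partial derivative:
∂Y/∂Z = 70Z^4

∂Y/∂Z = 70Z^4 > 0 (assuming positive values)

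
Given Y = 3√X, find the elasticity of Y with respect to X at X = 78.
Elasticity = 1/2

Elasticity = (dY/dX) · (X/Y)

dY/dX = 3/(2·√X)
At X = 78: dY/dX = √78/52, Y = 3·√78

Elasticity = (√78/52) · (78 / (3·√78)) = 1/2

Interpretation: for a small percentage change in X, the percentage change in Y is approximately 0.50 times as large.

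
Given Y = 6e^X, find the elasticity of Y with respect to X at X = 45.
Elasticity = 45

Elasticity = (dY/dX) · (X/Y)

dY/dX = 6·e^X
At X = 45: dY/dX = 6·e^45, Y = 6·e^45

Elasticity = (6·e^45) · (45 / (6·e^45)) = 45

Interpretation: for a small percentage change in X, the percentage change in Y is approximately 45.00 times as large.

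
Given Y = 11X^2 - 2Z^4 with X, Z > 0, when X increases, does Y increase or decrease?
Y increases

Taking the partial derivative:
∂Y/∂X = 22X

∂Y/∂X = 22X > 0 (assuming positive values)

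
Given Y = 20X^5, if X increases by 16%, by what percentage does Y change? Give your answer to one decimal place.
110.0%

For Y = 20X^5:
If X → X(1 + 0.16)
Then Y → Y · (1 + 0.16)^5
     ≈ Y · 2.1003

Percentage change = ((1 + 0.16)^5 − 1) × 100% ≈ 110.0%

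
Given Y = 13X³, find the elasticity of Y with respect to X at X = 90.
Elasticity = 3

Elasticity = (dY/dX) · (X/Y)

dY/dX = 39·X²
At X = 90: dY/dX = 315900, Y = 9477000

Elasticity = 315900 · (90 / 9477000) = 3

Interpretation: for a small percentage change in X, the percentage change in Y is approximately 3.00 times as large.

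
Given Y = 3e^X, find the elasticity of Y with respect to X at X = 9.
Elasticity = 9

Elasticity = (dY/dX) · (X/Y)

dY/dX = 3·e^X
At X = 9: dY/dX = 3·e^9, Y = 3·e^9

Elasticity = (3·e^9) · (9 / (3·e^9)) = 9

Interpretation: for a small percentage change in X, the percentage change in Y is approximately 9.00 times as large.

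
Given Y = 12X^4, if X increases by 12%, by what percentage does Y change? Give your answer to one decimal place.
57.4%

For Y = 12X^4:
If X → X(1 + 0.12)
Then Y → Y · (1 + 0.12)^4
     ≈ Y · 1.5735

Percentage change = ((1 + 0.12)^4 − 1) × 100% ≈ 57.4%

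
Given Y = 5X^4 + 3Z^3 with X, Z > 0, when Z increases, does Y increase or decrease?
Y increases

Taking the partial derivative:
∂Y/∂Z = 9Z^2

∂Y/∂Z = 9Z^2 > 0 (assuming positive values)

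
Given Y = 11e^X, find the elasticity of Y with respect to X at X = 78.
Elasticity = 78

Elasticity = (dY/dX) · (X/Y)

dY/dX = 11·e^X
At X = 78: dY/dX = 11·e^78, Y = 11·e^78

Elasticity = (11·e^78) · (78 / (11·e^78)) = 78

Interpretation: for a small percentage change in X, the percentage change in Y is approximately 78.00 times as large.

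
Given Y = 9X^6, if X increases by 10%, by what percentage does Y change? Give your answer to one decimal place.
77.2%

For Y = 9X^6:
If X → X(1 + 0.1)
Then Y → Y · (1 + 0.1)^6
     ≈ Y · 1.7716

Percentage change = ((1 + 0.1)^6 − 1) × 100% ≈ 77.2%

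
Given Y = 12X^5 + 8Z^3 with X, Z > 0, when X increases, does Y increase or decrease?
Y increases

Taking the partial derivative:
∂Y/∂X = 60X^4

∂Y/∂X = 60X^4 > 0 (assuming positive values)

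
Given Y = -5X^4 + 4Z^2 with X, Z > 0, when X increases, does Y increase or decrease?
Y decreases

Taking the partial derivative:
∂Y/∂X = -20X^3

∂Y/∂X = -20X^3 < 0 (assuming positive values)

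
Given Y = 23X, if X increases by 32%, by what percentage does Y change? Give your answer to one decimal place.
32.0%

For Y = 23X:
If X → X(1 + 0.32)
Then Y → Y · (1 + 0.32)^1
     = Y · 1.3200

Percentage change = ((1 + 0.32)^1 − 1) × 100% = 32.0%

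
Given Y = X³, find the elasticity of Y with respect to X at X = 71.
Elasticity = 3

Elasticity = (dY/dX) · (X/Y)

dY/dX = 3·X²
At X = 71: dY/dX = 15123, Y = 357911

Elasticity = 15123 · (71 / 357911) = 3

Interpretation: for a small percentage change in X, the percentage change in Y is approximately 3.00 times as large.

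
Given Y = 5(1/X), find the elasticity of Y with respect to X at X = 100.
Elasticity = -1

Elasticity = (dY/dX) · (X/Y)

dY/dX = -5/X²
At X = 100: dY/dX = -1/2000, Y = 1/20

Elasticity = (-1/2000) · (100 / (1/20)) = -1

Interpretation: for a small percentage change in X, the percentage change in Y is approximately -1.00 times as large.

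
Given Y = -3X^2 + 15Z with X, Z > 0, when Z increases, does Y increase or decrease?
Y increases

Taking the partial derivative:
∂Y/∂Z = 15

∂Y/∂Z = 15 > 0 (assuming positive values)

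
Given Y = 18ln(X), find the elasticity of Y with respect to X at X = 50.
Elasticity = 1/ln(50) ≈ 0.2556

Elasticity = (dY/dX) · (X/Y)

dY/dX = 18/X
At X = 50: dY/dX = 9/25, Y = 18·ln(50)

Elasticity = (9/25) · (50 / (18·ln(50))) = 1/ln(50) ≈ 0.2556

Interpretation: for a small percentage change in X, the percentage change in Y is approximately 0.26 times as large.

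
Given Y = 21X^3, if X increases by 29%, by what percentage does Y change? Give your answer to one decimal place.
114.7%

For Y = 21X^3:
If X → X(1 + 0.29)
Then Y → Y · (1 + 0.29)^3
     ≈ Y · 2.1467

Percentage change = ((1 + 0.29)^3 − 1) × 100% ≈ 114.7%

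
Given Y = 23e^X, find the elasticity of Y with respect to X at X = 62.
Elasticity = 62

Elasticity = (dY/dX) · (X/Y)

dY/dX = 23·e^X
At X = 62: dY/dX = 23·e^62, Y = 23·e^62

Elasticity = (23·e^62) · (62 / (23·e^62)) = 62

Interpretation: for a small percentage change in X, the percentage change in Y is approximately 62.00 times as large.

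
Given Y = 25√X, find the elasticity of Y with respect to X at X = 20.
Elasticity = 1/2

Elasticity = (dY/dX) · (X/Y)

dY/dX = 25/(2·√X)
At X = 20: dY/dX = 5·√5/4, Y = 50·√5

Elasticity = (5·√5/4) · (20 / (50·√5)) = 1/2

Interpretation: for a small percentage change in X, the percentage change in Y is approximately 0.50 times as large.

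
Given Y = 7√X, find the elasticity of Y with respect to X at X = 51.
Elasticity = 1/2

Elasticity = (dY/dX) · (X/Y)

dY/dX = 7/(2·√X)
At X = 51: dY/dX = 7·√51/102, Y = 7·√51

Elasticity = (7·√51/102) · (51 / (7·√51)) = 1/2

Interpretation: for a small percentage change in X, the percentage change in Y is approximately 0.50 times as large.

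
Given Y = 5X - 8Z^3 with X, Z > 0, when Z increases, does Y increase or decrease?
Y decreases

Taking the partial derivative:
∂Y/∂Z = -24Z^2

∂Y/∂Z = -24Z^2 < 0 (assuming positive values)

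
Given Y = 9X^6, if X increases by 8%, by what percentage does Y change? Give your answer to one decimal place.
58.7%

For Y = 9X^6:
If X → X(1 + 0.08)
Then Y → Y · (1 + 0.08)^6
     ≈ Y · 1.5869

Percentage change = ((1 + 0.08)^6 − 1) × 100% ≈ 58.7%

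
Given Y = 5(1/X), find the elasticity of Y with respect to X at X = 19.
Elasticity = -1

Elasticity = (dY/dX) · (X/Y)

dY/dX = -5/X²
At X = 19: dY/dX = -5/361, Y = 5/19

Elasticity = (-5/361) · (19 / (5/19)) = -1

Interpretation: for a small percentage change in X, the percentage change in Y is approximately -1.00 times as large.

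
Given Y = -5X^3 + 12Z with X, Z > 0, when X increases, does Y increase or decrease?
Y decreases

Taking the partial derivative:
∂Y/∂X = -15X^2

∂Y/∂X = -15X^2 < 0 (assuming positive values)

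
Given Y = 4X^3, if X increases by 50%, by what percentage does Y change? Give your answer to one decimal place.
237.5%

For Y = 4X^3:
If X → X(1 + 0.5)
Then Y → Y · (1 + 0.5)^3
     = Y · 3.3750

Percentage change = ((1 + 0.5)^3 − 1) × 100% = 237.5%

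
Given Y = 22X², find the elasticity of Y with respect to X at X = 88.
Elasticity = 2

Elasticity = (dY/dX) · (X/Y)

dY/dX = 44·X
At X = 88: dY/dX = 3872, Y = 170368

Elasticity = 3872 · (88 / 170368) = 2

Interpretation: for a small percentage change in X, the percentage change in Y is approximately 2.00 times as large.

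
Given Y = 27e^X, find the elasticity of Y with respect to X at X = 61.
Elasticity = 61

Elasticity = (dY/dX) · (X/Y)

dY/dX = 27·e^X
At X = 61: dY/dX = 27·e^61, Y = 27·e^61

Elasticity = (27·e^61) · (61 / (27·e^61)) = 61

Interpretation: for a small percentage change in X, the percentage change in Y is approximately 61.00 times as large.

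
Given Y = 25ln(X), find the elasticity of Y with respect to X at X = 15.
Elasticity = 1/ln(15) ≈ 0.3693

Elasticity = (dY/dX) · (X/Y)

dY/dX = 25/X
At X = 15: dY/dX = 5/3, Y = 25·ln(15)

Elasticity = (5/3) · (15 / (25·ln(15))) = 1/ln(15) ≈ 0.3693

Interpretation: for a small percentage change in X, the percentage change in Y is approximately 0.37 times as large.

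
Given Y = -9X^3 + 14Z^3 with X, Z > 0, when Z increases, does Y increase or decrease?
Y increases

Taking the partial derivative:
∂Y/∂Z = 42Z^2

∂Y/∂Z = 42Z^2 > 0 (assuming positive values)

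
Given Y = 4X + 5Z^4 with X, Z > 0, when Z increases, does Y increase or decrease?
Y increases

Taking the partial derivative:
∂Y/∂Z = 20Z^3

∂Y/∂Z = 20Z^3 > 0 (assuming positive values)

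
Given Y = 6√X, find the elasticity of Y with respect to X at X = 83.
Elasticity = 1/2

Elasticity = (dY/dX) · (X/Y)

dY/dX = 3/√X
At X = 83: dY/dX = 3·√83/83, Y = 6·√83

Elasticity = (3·√83/83) · (83 / (6·√83)) = 1/2

Interpretation: for a small percentage change in X, the percentage change in Y is approximately 0.50 times as large.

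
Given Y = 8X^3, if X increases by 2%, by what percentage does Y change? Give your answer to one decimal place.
6.1%

For Y = 8X^3:
If X → X(1 + 0.02)
Then Y → Y · (1 + 0.02)^3
     ≈ Y · 1.0612

Percentage change = ((1 + 0.02)^3 − 1) × 100% ≈ 6.1%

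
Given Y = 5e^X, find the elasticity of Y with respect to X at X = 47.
Elasticity = 47

Elasticity = (dY/dX) · (X/Y)

dY/dX = 5·e^X
At X = 47: dY/dX = 5·e^47, Y = 5·e^47

Elasticity = (5·e^47) · (47 / (5·e^47)) = 47

Interpretation: for a small percentage change in X, the percentage change in Y is approximately 47.00 times as large.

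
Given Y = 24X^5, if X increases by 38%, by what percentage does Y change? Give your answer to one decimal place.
400.5%

For Y = 24X^5:
If X → X(1 + 0.38)
Then Y → Y · (1 + 0.38)^5
     ≈ Y · 5.0049

Percentage change = ((1 + 0.38)^5 − 1) × 100% ≈ 400.5%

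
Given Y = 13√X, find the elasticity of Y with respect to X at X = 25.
Elasticity = 1/2

Elasticity = (dY/dX) · (X/Y)

dY/dX = 13/(2·√X)
At X = 25: dY/dX = 13/10, Y = 65

Elasticity = (13/10) · (25 / 65) = 1/2

Interpretation: for a small percentage change in X, the percentage change in Y is approximately 0.50 times as large.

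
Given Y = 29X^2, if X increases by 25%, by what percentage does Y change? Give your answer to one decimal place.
56.3%

For Y = 29X^2:
If X → X(1 + 0.25)
Then Y → Y · (1 + 0.25)^2
     = Y · 1.5625

Percentage change = ((1 + 0.25)^2 − 1) × 100% ≈ 56.3%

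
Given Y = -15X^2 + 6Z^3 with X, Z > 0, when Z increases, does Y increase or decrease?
Y increases

Taking the partial derivative:
∂Y/∂Z = 18Z^2

∂Y/∂Z = 18Z^2 > 0 (assuming positive values)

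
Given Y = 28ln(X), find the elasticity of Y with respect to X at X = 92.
Elasticity = 1/ln(92) ≈ 0.2212

Elasticity = (dY/dX) · (X/Y)

dY/dX = 28/X
At X = 92: dY/dX = 7/23, Y = 28·ln(92)

Elasticity = (7/23) · (92 / (28·ln(92))) = 1/ln(92) ≈ 0.2212

Interpretation: for a small percentage change in X, the percentage change in Y is approximately 0.22 times as large.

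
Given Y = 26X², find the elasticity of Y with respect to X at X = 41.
Elasticity = 2

Elasticity = (dY/dX) · (X/Y)

dY/dX = 52·X
At X = 41: dY/dX = 2132, Y = 43706

Elasticity = 2132 · (41 / 43706) = 2

Interpretation: for a small percentage change in X, the percentage change in Y is approximately 2.00 times as large.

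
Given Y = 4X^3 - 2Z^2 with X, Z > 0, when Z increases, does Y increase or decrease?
Y decreases

Taking the partial derivative:
∂Y/∂Z = -4Z

∂Y/∂Z = -4Z < 0 (assuming positive values)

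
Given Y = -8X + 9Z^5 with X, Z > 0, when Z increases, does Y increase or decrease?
Y increases

Taking the partial derivative:
∂Y/∂Z = 45Z^4

∂Y/∂Z = 45Z^4 > 0 (assuming positive values)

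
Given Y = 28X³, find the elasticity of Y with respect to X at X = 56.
Elasticity = 3

Elasticity = (dY/dX) · (X/Y)

dY/dX = 84·X²
At X = 56: dY/dX = 263424, Y = 4917248

Elasticity = 263424 · (56 / 4917248) = 3

Interpretation: for a small percentage change in X, the percentage change in Y is approximately 3.00 times as large.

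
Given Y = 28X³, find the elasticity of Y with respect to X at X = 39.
Elasticity = 3

Elasticity = (dY/dX) · (X/Y)

dY/dX = 84·X²
At X = 39: dY/dX = 127764, Y = 1660932

Elasticity = 127764 · (39 / 1660932) = 3

Interpretation: for a small percentage change in X, the percentage change in Y is approximately 3.00 times as large.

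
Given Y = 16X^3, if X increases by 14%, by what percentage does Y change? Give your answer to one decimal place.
48.2%

For Y = 16X^3:
If X → X(1 + 0.14)
Then Y → Y · (1 + 0.14)^3
     ≈ Y · 1.4815

Percentage change = ((1 + 0.14)^3 − 1) × 100% ≈ 48.2%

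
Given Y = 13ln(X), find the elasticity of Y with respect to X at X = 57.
Elasticity = 1/ln(57) ≈ 0.2473

Elasticity = (dY/dX) · (X/Y)

dY/dX = 13/X
At X = 57: dY/dX = 13/57, Y = 13·ln(57)

Elasticity = (13/57) · (57 / (13·ln(57))) = 1/ln(57) ≈ 0.2473

Interpretation: for a small percentage change in X, the percentage change in Y is approximately 0.25 times as large.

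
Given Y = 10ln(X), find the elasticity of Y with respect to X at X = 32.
Elasticity = 1/ln(32) ≈ 0.2885

Elasticity = (dY/dX) · (X/Y)

dY/dX = 10/X
At X = 32: dY/dX = 5/16, Y = 10·ln(32)

Elasticity = (5/16) · (32 / (10·ln(32))) = 1/ln(32) ≈ 0.2885

Interpretation: for a small percentage change in X, the percentage change in Y is approximately 0.29 times as large.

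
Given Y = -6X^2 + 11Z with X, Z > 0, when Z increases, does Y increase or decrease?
Y increases

Taking the partial derivative:
∂Y/∂Z = 11

∂Y/∂Z = 11 > 0 (assuming positive values)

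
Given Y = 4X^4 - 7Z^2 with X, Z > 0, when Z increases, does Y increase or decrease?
Y decreases

Taking the partial derivative:
∂Y/∂Z = -14Z

∂Y/∂Z = -14Z < 0 (assuming positive values)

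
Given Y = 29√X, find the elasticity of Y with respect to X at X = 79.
Elasticity = 1/2

Elasticity = (dY/dX) · (X/Y)

dY/dX = 29/(2·√X)
At X = 79: dY/dX = 29·√79/158, Y = 29·√79

Elasticity = (29·√79/158) · (79 / (29·√79)) = 1/2

Interpretation: for a small percentage change in X, the percentage change in Y is approximately 0.50 times as large.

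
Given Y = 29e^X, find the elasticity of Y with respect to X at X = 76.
Elasticity = 76

Elasticity = (dY/dX) · (X/Y)

dY/dX = 29·e^X
At X = 76: dY/dX = 29·e^76, Y = 29·e^76

Elasticity = (29·e^76) · (76 / (29·e^76)) = 76

Interpretation: for a small percentage change in X, the percentage change in Y is approximately 76.00 times as large.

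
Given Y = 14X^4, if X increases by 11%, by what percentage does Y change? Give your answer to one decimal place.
51.8%

For Y = 14X^4:
If X → X(1 + 0.11)
Then Y → Y · (1 + 0.11)^4
     ≈ Y · 1.5181

Percentage change = ((1 + 0.11)^4 − 1) × 100% ≈ 51.8%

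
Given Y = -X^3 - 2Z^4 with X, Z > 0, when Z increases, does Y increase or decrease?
Y decreases

Taking the partial derivative:
∂Y/∂Z = -8Z^3

∂Y/∂Z = -8Z^3 < 0 (assuming positive values)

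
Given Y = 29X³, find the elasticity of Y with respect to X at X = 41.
Elasticity = 3

Elasticity = (dY/dX) · (X/Y)

dY/dX = 87·X²
At X = 41: dY/dX = 146247, Y = 1998709

Elasticity = 146247 · (41 / 1998709) = 3

Interpretation: for a small percentage change in X, the percentage change in Y is approximately 3.00 times as large.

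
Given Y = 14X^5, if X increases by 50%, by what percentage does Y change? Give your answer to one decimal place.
659.4%

For Y = 14X^5:
If X → X(1 + 0.5)
Then Y → Y · (1 + 0.5)^5
     ≈ Y · 7.5938

Percentage change = ((1 + 0.5)^5 − 1) × 100% ≈ 659.4%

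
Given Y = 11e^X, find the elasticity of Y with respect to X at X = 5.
Elasticity = 5

Elasticity = (dY/dX) · (X/Y)

dY/dX = 11·e^X
At X = 5: dY/dX = 11·e^5, Y = 11·e^5

Elasticity = (11·e^5) · (5 / (11·e^5)) = 5

Interpretation: for a small percentage change in X, the percentage change in Y is approximately 5.00 times as large.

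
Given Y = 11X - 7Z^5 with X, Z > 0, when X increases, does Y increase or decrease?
Y increases

Taking the partial derivative:
∂Y/∂X = 11

∂Y/∂X = 11 > 0 (assuming positive values)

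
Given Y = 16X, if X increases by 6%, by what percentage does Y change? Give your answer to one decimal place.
6.0%

For Y = 16X:
If X → X(1 + 0.06)
Then Y → Y · (1 + 0.06)^1
     = Y · 1.0600

Percentage change = ((1 + 0.06)^1 − 1) × 100% = 6.0%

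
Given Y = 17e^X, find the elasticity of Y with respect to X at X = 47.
Elasticity = 47

Elasticity = (dY/dX) · (X/Y)

dY/dX = 17·e^X
At X = 47: dY/dX = 17·e^47, Y = 17·e^47

Elasticity = (17·e^47) · (47 / (17·e^47)) = 47

Interpretation: for a small percentage change in X, the percentage change in Y is approximately 47.00 times as large.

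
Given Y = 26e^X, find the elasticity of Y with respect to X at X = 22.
Elasticity = 22

Elasticity = (dY/dX) · (X/Y)

dY/dX = 26·e^X
At X = 22: dY/dX = 26·e^22, Y = 26·e^22

Elasticity = (26·e^22) · (22 / (26·e^22)) = 22

Interpretation: for a small percentage change in X, the percentage change in Y is approximately 22.00 times as large.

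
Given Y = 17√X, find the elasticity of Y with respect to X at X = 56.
Elasticity = 1/2

Elasticity = (dY/dX) · (X/Y)

dY/dX = 17/(2·√X)
At X = 56: dY/dX = 17·√14/56, Y = 34·√14

Elasticity = (17·√14/56) · (56 / (34·√14)) = 1/2

Interpretation: for a small percentage change in X, the percentage change in Y is approximately 0.50 times as large.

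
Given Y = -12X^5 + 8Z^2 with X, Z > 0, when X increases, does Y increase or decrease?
Y decreases

Taking the partial derivative:
∂Y/∂X = -60X^4

∂Y/∂X = -60X^4 < 0 (assuming positive values)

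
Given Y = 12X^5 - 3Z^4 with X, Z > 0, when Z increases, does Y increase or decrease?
Y decreases

Taking the partial derivative:
∂Y/∂Z = -12Z^3

∂Y/∂Z = -12Z^3 < 0 (assuming positive values)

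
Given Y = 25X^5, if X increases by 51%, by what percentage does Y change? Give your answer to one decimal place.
685.0%

For Y = 25X^5:
If X → X(1 + 0.51)
Then Y → Y · (1 + 0.51)^5
     ≈ Y · 7.8503

Percentage change = ((1 + 0.51)^5 − 1) × 100% ≈ 685.0%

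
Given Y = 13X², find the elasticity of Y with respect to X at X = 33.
Elasticity = 2

Elasticity = (dY/dX) · (X/Y)

dY/dX = 26·X
At X = 33: dY/dX = 858, Y = 14157

Elasticity = 858 · (33 / 14157) = 2

Interpretation: for a small percentage change in X, the percentage change in Y is approximately 2.00 times as large.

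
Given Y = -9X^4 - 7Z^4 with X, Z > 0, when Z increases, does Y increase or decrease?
Y decreases

Taking the partial derivative:
∂Y/∂Z = -28Z^3

∂Y/∂Z = -28Z^3 < 0 (assuming positive values)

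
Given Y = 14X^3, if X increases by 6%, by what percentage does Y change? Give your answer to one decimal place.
19.1%

For Y = 14X^3:
If X → X(1 + 0.06)
Then Y → Y · (1 + 0.06)^3
     ≈ Y · 1.1910

Percentage change = ((1 + 0.06)^3 − 1) × 100% ≈ 19.1%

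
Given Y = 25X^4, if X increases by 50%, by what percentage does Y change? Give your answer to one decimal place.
406.3%

For Y = 25X^4:
If X → X(1 + 0.5)
Then Y → Y · (1 + 0.5)^4
     = Y · 5.0625

Percentage change = ((1 + 0.5)^4 − 1) × 100% ≈ 406.3%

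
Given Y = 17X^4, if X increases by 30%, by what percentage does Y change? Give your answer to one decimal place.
185.6%

For Y = 17X^4:
If X → X(1 + 0.3)
Then Y → Y · (1 + 0.3)^4
     = Y · 2.8561

Percentage change = ((1 + 0.3)^4 − 1) × 100% ≈ 185.6%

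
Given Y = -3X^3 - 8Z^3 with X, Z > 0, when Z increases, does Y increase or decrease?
Y decreases

Taking the partial derivative:
∂Y/∂Z = -24Z^2

∂Y/∂Z = -24Z^2 < 0 (assuming positive values)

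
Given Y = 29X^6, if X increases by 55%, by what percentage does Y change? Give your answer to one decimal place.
1286.7%

For Y = 29X^6:
If X → X(1 + 0.55)
Then Y → Y · (1 + 0.55)^6
     ≈ Y · 13.8672

Percentage change = ((1 + 0.55)^6 − 1) × 100% ≈ 1286.7%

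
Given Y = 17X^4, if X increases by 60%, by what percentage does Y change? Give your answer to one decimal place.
555.4%

For Y = 17X^4:
If X → X(1 + 0.6)
Then Y → Y · (1 + 0.6)^4
     = Y · 6.5536

Percentage change = ((1 + 0.6)^4 − 1) × 100% ≈ 555.4%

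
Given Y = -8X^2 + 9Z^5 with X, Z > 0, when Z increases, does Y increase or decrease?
Y increases

Taking the partial derivative:
∂Y/∂Z = 45Z^4

∂Y/∂Z = 45Z^4 > 0 (assuming positive values)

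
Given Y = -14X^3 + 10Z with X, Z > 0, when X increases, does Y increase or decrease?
Y decreases

Taking the partial derivative:
∂Y/∂X = -42X^2

∂Y/∂X = -42X^2 < 0 (assuming positive values)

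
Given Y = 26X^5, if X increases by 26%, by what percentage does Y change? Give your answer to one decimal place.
217.6%

For Y = 26X^5:
If X → X(1 + 0.26)
Then Y → Y · (1 + 0.26)^5
     ≈ Y · 3.1758

Percentage change = ((1 + 0.26)^5 − 1) × 100% ≈ 217.6%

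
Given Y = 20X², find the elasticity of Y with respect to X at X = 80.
Elasticity = 2

Elasticity = (dY/dX) · (X/Y)

dY/dX = 40·X
At X = 80: dY/dX = 3200, Y = 128000

Elasticity = 3200 · (80 / 128000) = 2

Interpretation: for a small percentage change in X, the percentage change in Y is approximately 2.00 times as large.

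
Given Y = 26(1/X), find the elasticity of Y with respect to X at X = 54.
Elasticity = -1

Elasticity = (dY/dX) · (X/Y)

dY/dX = -26/X²
At X = 54: dY/dX = -13/1458, Y = 13/27

Elasticity = (-13/1458) · (54 / (13/27)) = -1

Interpretation: for a small percentage change in X, the percentage change in Y is approximately -1.00 times as large.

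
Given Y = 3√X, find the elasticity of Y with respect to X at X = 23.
Elasticity = 1/2

Elasticity = (dY/dX) · (X/Y)

dY/dX = 3/(2·√X)
At X = 23: dY/dX = 3·√23/46, Y = 3·√23

Elasticity = (3·√23/46) · (23 / (3·√23)) = 1/2

Interpretation: for a small percentage change in X, the percentage change in Y is approximately 0.50 times as large.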